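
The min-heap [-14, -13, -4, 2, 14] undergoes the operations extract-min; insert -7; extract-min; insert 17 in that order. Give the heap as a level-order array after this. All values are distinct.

extract-min → returns -14:
  remove root -14; move last element 14 to root → [14, -13, -4, 2]
  14 vs smaller child -13 at index 1, swap → [-13, 14, -4, 2]
  14 vs only child 2 at index 3, swap → [-13, 2, -4, 14]
insert -7:
  append -7 at index 4 → [-13, 2, -4, 14, -7]
  -7 < parent 2 at index 1, swap → [-13, -7, -4, 14, 2]
extract-min → returns -13:
  remove root -13; move last element 2 to root → [2, -7, -4, 14]
  2 vs smaller child -7 at index 1, swap → [-7, 2, -4, 14]
insert 17:
  append 17 at index 4 → [-7, 2, -4, 14, 17] (no swap needed)

[-7, 2, -4, 14, 17]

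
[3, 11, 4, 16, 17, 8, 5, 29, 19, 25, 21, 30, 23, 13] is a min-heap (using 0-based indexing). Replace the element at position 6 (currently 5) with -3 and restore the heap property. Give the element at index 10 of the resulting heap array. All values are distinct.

set index 6 from 5 to -3 → [3, 11, 4, 16, 17, 8, -3, 29, 19, 25, 21, 30, 23, 13]
-3 < parent 4 at index 2, swap → [3, 11, -3, 16, 17, 8, 4, 29, 19, 25, 21, 30, 23, 13]
-3 < parent 3 at index 0, swap → [-3, 11, 3, 16, 17, 8, 4, 29, 19, 25, 21, 30, 23, 13]
resulting array: [-3, 11, 3, 16, 17, 8, 4, 29, 19, 25, 21, 30, 23, 13]

21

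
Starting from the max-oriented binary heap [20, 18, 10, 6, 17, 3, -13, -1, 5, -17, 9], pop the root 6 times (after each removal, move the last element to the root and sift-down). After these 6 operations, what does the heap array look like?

extract-max #1 returns 20:
  remove root 20; move last element 9 to root → [9, 18, 10, 6, 17, 3, -13, -1, 5, -17]
  9 vs larger child 18 at index 1, swap → [18, 9, 10, 6, 17, 3, -13, -1, 5, -17]
  9 vs larger child 17 at index 4, swap → [18, 17, 10, 6, 9, 3, -13, -1, 5, -17]
extract-max #2 returns 18:
  remove root 18; move last element -17 to root → [-17, 17, 10, 6, 9, 3, -13, -1, 5]
  -17 vs larger child 17 at index 1, swap → [17, -17, 10, 6, 9, 3, -13, -1, 5]
  -17 vs larger child 9 at index 4, swap → [17, 9, 10, 6, -17, 3, -13, -1, 5]
extract-max #3 returns 17:
  remove root 17; move last element 5 to root → [5, 9, 10, 6, -17, 3, -13, -1]
  5 vs larger child 10 at index 2, swap → [10, 9, 5, 6, -17, 3, -13, -1]
extract-max #4 returns 10:
  remove root 10; move last element -1 to root → [-1, 9, 5, 6, -17, 3, -13]
  -1 vs larger child 9 at index 1, swap → [9, -1, 5, 6, -17, 3, -13]
  -1 vs larger child 6 at index 3, swap → [9, 6, 5, -1, -17, 3, -13]
extract-max #5 returns 9:
  remove root 9; move last element -13 to root → [-13, 6, 5, -1, -17, 3]
  -13 vs larger child 6 at index 1, swap → [6, -13, 5, -1, -17, 3]
  -13 vs larger child -1 at index 3, swap → [6, -1, 5, -13, -17, 3]
extract-max #6 returns 6:
  remove root 6; move last element 3 to root → [3, -1, 5, -13, -17]
  3 vs larger child 5 at index 2, swap → [5, -1, 3, -13, -17]

[5, -1, 3, -13, -17]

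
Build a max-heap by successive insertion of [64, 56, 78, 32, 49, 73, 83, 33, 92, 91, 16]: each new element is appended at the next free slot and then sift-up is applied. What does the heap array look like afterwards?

Insert 64:
  append 64 at index 0 → [64] (no swap needed)
Insert 56:
  append 56 at index 1 → [64, 56] (no swap needed)
Insert 78:
  append 78 at index 2 → [64, 56, 78]
  78 > parent 64 at index 0, swap → [78, 56, 64]
Insert 32:
  append 32 at index 3 → [78, 56, 64, 32] (no swap needed)
Insert 49:
  append 49 at index 4 → [78, 56, 64, 32, 49] (no swap needed)
Insert 73:
  append 73 at index 5 → [78, 56, 64, 32, 49, 73]
  73 > parent 64 at index 2, swap → [78, 56, 73, 32, 49, 64]
Insert 83:
  append 83 at index 6 → [78, 56, 73, 32, 49, 64, 83]
  83 > parent 73 at index 2, swap → [78, 56, 83, 32, 49, 64, 73]
  83 > parent 78 at index 0, swap → [83, 56, 78, 32, 49, 64, 73]
Insert 33:
  append 33 at index 7 → [83, 56, 78, 32, 49, 64, 73, 33]
  33 > parent 32 at index 3, swap → [83, 56, 78, 33, 49, 64, 73, 32]
Insert 92:
  append 92 at index 8 → [83, 56, 78, 33, 49, 64, 73, 32, 92]
  92 > parent 33 at index 3, swap → [83, 56, 78, 92, 49, 64, 73, 32, 33]
  92 > parent 56 at index 1, swap → [83, 92, 78, 56, 49, 64, 73, 32, 33]
  92 > parent 83 at index 0, swap → [92, 83, 78, 56, 49, 64, 73, 32, 33]
Insert 91:
  append 91 at index 9 → [92, 83, 78, 56, 49, 64, 73, 32, 33, 91]
  91 > parent 49 at index 4, swap → [92, 83, 78, 56, 91, 64, 73, 32, 33, 49]
  91 > parent 83 at index 1, swap → [92, 91, 78, 56, 83, 64, 73, 32, 33, 49]
Insert 16:
  append 16 at index 10 → [92, 91, 78, 56, 83, 64, 73, 32, 33, 49, 16] (no swap needed)

[92, 91, 78, 56, 83, 64, 73, 32, 33, 49, 16]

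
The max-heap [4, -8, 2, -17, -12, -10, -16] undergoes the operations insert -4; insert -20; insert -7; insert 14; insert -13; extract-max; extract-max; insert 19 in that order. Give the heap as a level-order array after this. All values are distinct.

insert -4:
  append -4 at index 7 → [4, -8, 2, -17, -12, -10, -16, -4]
  -4 > parent -17 at index 3, swap → [4, -8, 2, -4, -12, -10, -16, -17]
  -4 > parent -8 at index 1, swap → [4, -4, 2, -8, -12, -10, -16, -17]
insert -20:
  append -20 at index 8 → [4, -4, 2, -8, -12, -10, -16, -17, -20] (no swap needed)
insert -7:
  append -7 at index 9 → [4, -4, 2, -8, -12, -10, -16, -17, -20, -7]
  -7 > parent -12 at index 4, swap → [4, -4, 2, -8, -7, -10, -16, -17, -20, -12]
insert 14:
  append 14 at index 10 → [4, -4, 2, -8, -7, -10, -16, -17, -20, -12, 14]
  14 > parent -7 at index 4, swap → [4, -4, 2, -8, 14, -10, -16, -17, -20, -12, -7]
  14 > parent -4 at index 1, swap → [4, 14, 2, -8, -4, -10, -16, -17, -20, -12, -7]
  14 > parent 4 at index 0, swap → [14, 4, 2, -8, -4, -10, -16, -17, -20, -12, -7]
insert -13:
  append -13 at index 11 → [14, 4, 2, -8, -4, -10, -16, -17, -20, -12, -7, -13] (no swap needed)
extract-max → returns 14:
  remove root 14; move last element -13 to root → [-13, 4, 2, -8, -4, -10, -16, -17, -20, -12, -7]
  -13 vs larger child 4 at index 1, swap → [4, -13, 2, -8, -4, -10, -16, -17, -20, -12, -7]
  -13 vs larger child -4 at index 4, swap → [4, -4, 2, -8, -13, -10, -16, -17, -20, -12, -7]
  -13 vs larger child -7 at index 10, swap → [4, -4, 2, -8, -7, -10, -16, -17, -20, -12, -13]
extract-max → returns 4:
  remove root 4; move last element -13 to root → [-13, -4, 2, -8, -7, -10, -16, -17, -20, -12]
  -13 vs larger child 2 at index 2, swap → [2, -4, -13, -8, -7, -10, -16, -17, -20, -12]
  -13 vs larger child -10 at index 5, swap → [2, -4, -10, -8, -7, -13, -16, -17, -20, -12]
insert 19:
  append 19 at index 10 → [2, -4, -10, -8, -7, -13, -16, -17, -20, -12, 19]
  19 > parent -7 at index 4, swap → [2, -4, -10, -8, 19, -13, -16, -17, -20, -12, -7]
  19 > parent -4 at index 1, swap → [2, 19, -10, -8, -4, -13, -16, -17, -20, -12, -7]
  19 > parent 2 at index 0, swap → [19, 2, -10, -8, -4, -13, -16, -17, -20, -12, -7]

[19, 2, -10, -8, -4, -13, -16, -17, -20, -12, -7]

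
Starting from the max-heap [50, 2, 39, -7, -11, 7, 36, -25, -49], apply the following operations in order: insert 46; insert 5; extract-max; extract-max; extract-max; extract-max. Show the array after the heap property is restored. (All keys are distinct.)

[7, 5, -11, -7, 2, -49, -25]

insert 46:
  append 46 at index 9 → [50, 2, 39, -7, -11, 7, 36, -25, -49, 46]
  46 > parent -11 at index 4, swap → [50, 2, 39, -7, 46, 7, 36, -25, -49, -11]
  46 > parent 2 at index 1, swap → [50, 46, 39, -7, 2, 7, 36, -25, -49, -11]
insert 5:
  append 5 at index 10 → [50, 46, 39, -7, 2, 7, 36, -25, -49, -11, 5]
  5 > parent 2 at index 4, swap → [50, 46, 39, -7, 5, 7, 36, -25, -49, -11, 2]
extract-max → returns 50:
  remove root 50; move last element 2 to root → [2, 46, 39, -7, 5, 7, 36, -25, -49, -11]
  2 vs larger child 46 at index 1, swap → [46, 2, 39, -7, 5, 7, 36, -25, -49, -11]
  2 vs larger child 5 at index 4, swap → [46, 5, 39, -7, 2, 7, 36, -25, -49, -11]
extract-max → returns 46:
  remove root 46; move last element -11 to root → [-11, 5, 39, -7, 2, 7, 36, -25, -49]
  -11 vs larger child 39 at index 2, swap → [39, 5, -11, -7, 2, 7, 36, -25, -49]
  -11 vs larger child 36 at index 6, swap → [39, 5, 36, -7, 2, 7, -11, -25, -49]
extract-max → returns 39:
  remove root 39; move last element -49 to root → [-49, 5, 36, -7, 2, 7, -11, -25]
  -49 vs larger child 36 at index 2, swap → [36, 5, -49, -7, 2, 7, -11, -25]
  -49 vs larger child 7 at index 5, swap → [36, 5, 7, -7, 2, -49, -11, -25]
extract-max → returns 36:
  remove root 36; move last element -25 to root → [-25, 5, 7, -7, 2, -49, -11]
  -25 vs larger child 7 at index 2, swap → [7, 5, -25, -7, 2, -49, -11]
  -25 vs larger child -11 at index 6, swap → [7, 5, -11, -7, 2, -49, -25]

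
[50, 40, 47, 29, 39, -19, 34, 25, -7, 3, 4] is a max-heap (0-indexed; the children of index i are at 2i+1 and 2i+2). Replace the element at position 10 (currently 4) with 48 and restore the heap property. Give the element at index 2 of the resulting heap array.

47

set index 10 from 4 to 48 → [50, 40, 47, 29, 39, -19, 34, 25, -7, 3, 48]
48 > parent 39 at index 4, swap → [50, 40, 47, 29, 48, -19, 34, 25, -7, 3, 39]
48 > parent 40 at index 1, swap → [50, 48, 47, 29, 40, -19, 34, 25, -7, 3, 39]
resulting array: [50, 48, 47, 29, 40, -19, 34, 25, -7, 3, 39]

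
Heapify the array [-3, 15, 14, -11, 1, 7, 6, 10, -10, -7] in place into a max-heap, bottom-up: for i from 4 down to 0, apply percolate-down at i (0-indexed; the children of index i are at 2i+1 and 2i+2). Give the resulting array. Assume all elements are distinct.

sift down from index 4: already satisfies heap property
sift down from index 3:
  -11 vs larger child 10 at index 7, swap → [-3, 15, 14, 10, 1, 7, 6, -11, -10, -7]
sift down from index 2: already satisfies heap property
sift down from index 1: already satisfies heap property
sift down from index 0:
  -3 vs larger child 15 at index 1, swap → [15, -3, 14, 10, 1, 7, 6, -11, -10, -7]
  -3 vs larger child 10 at index 3, swap → [15, 10, 14, -3, 1, 7, 6, -11, -10, -7]

[15, 10, 14, -3, 1, 7, 6, -11, -10, -7]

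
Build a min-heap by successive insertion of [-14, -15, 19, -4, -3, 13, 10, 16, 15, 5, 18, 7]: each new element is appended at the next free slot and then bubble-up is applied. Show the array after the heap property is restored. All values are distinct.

[-15, -14, 7, -4, -3, 10, 13, 16, 15, 5, 18, 19]

Insert -14:
  append -14 at index 0 → [-14] (no swap needed)
Insert -15:
  append -15 at index 1 → [-14, -15]
  -15 < parent -14 at index 0, swap → [-15, -14]
Insert 19:
  append 19 at index 2 → [-15, -14, 19] (no swap needed)
Insert -4:
  append -4 at index 3 → [-15, -14, 19, -4] (no swap needed)
Insert -3:
  append -3 at index 4 → [-15, -14, 19, -4, -3] (no swap needed)
Insert 13:
  append 13 at index 5 → [-15, -14, 19, -4, -3, 13]
  13 < parent 19 at index 2, swap → [-15, -14, 13, -4, -3, 19]
Insert 10:
  append 10 at index 6 → [-15, -14, 13, -4, -3, 19, 10]
  10 < parent 13 at index 2, swap → [-15, -14, 10, -4, -3, 19, 13]
Insert 16:
  append 16 at index 7 → [-15, -14, 10, -4, -3, 19, 13, 16] (no swap needed)
Insert 15:
  append 15 at index 8 → [-15, -14, 10, -4, -3, 19, 13, 16, 15] (no swap needed)
Insert 5:
  append 5 at index 9 → [-15, -14, 10, -4, -3, 19, 13, 16, 15, 5] (no swap needed)
Insert 18:
  append 18 at index 10 → [-15, -14, 10, -4, -3, 19, 13, 16, 15, 5, 18] (no swap needed)
Insert 7:
  append 7 at index 11 → [-15, -14, 10, -4, -3, 19, 13, 16, 15, 5, 18, 7]
  7 < parent 19 at index 5, swap → [-15, -14, 10, -4, -3, 7, 13, 16, 15, 5, 18, 19]
  7 < parent 10 at index 2, swap → [-15, -14, 7, -4, -3, 10, 13, 16, 15, 5, 18, 19]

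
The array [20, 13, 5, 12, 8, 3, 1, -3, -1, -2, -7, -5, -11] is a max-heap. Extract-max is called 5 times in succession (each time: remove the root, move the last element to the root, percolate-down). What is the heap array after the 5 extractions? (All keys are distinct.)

[3, -1, 1, -3, -2, -5, -11, -7]

extract-max #1 returns 20:
  remove root 20; move last element -11 to root → [-11, 13, 5, 12, 8, 3, 1, -3, -1, -2, -7, -5]
  -11 vs larger child 13 at index 1, swap → [13, -11, 5, 12, 8, 3, 1, -3, -1, -2, -7, -5]
  -11 vs larger child 12 at index 3, swap → [13, 12, 5, -11, 8, 3, 1, -3, -1, -2, -7, -5]
  -11 vs larger child -1 at index 8, swap → [13, 12, 5, -1, 8, 3, 1, -3, -11, -2, -7, -5]
extract-max #2 returns 13:
  remove root 13; move last element -5 to root → [-5, 12, 5, -1, 8, 3, 1, -3, -11, -2, -7]
  -5 vs larger child 12 at index 1, swap → [12, -5, 5, -1, 8, 3, 1, -3, -11, -2, -7]
  -5 vs larger child 8 at index 4, swap → [12, 8, 5, -1, -5, 3, 1, -3, -11, -2, -7]
  -5 vs larger child -2 at index 9, swap → [12, 8, 5, -1, -2, 3, 1, -3, -11, -5, -7]
extract-max #3 returns 12:
  remove root 12; move last element -7 to root → [-7, 8, 5, -1, -2, 3, 1, -3, -11, -5]
  -7 vs larger child 8 at index 1, swap → [8, -7, 5, -1, -2, 3, 1, -3, -11, -5]
  -7 vs larger child -1 at index 3, swap → [8, -1, 5, -7, -2, 3, 1, -3, -11, -5]
  -7 vs larger child -3 at index 7, swap → [8, -1, 5, -3, -2, 3, 1, -7, -11, -5]
extract-max #4 returns 8:
  remove root 8; move last element -5 to root → [-5, -1, 5, -3, -2, 3, 1, -7, -11]
  -5 vs larger child 5 at index 2, swap → [5, -1, -5, -3, -2, 3, 1, -7, -11]
  -5 vs larger child 3 at index 5, swap → [5, -1, 3, -3, -2, -5, 1, -7, -11]
extract-max #5 returns 5:
  remove root 5; move last element -11 to root → [-11, -1, 3, -3, -2, -5, 1, -7]
  -11 vs larger child 3 at index 2, swap → [3, -1, -11, -3, -2, -5, 1, -7]
  -11 vs larger child 1 at index 6, swap → [3, -1, 1, -3, -2, -5, -11, -7]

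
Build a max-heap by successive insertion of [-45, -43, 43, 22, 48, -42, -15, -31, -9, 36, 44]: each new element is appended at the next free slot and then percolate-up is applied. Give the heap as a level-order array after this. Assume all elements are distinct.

[48, 44, -15, -9, 43, -43, -42, -45, -31, 22, 36]

Insert -45:
  append -45 at index 0 → [-45] (no swap needed)
Insert -43:
  append -43 at index 1 → [-45, -43]
  -43 > parent -45 at index 0, swap → [-43, -45]
Insert 43:
  append 43 at index 2 → [-43, -45, 43]
  43 > parent -43 at index 0, swap → [43, -45, -43]
Insert 22:
  append 22 at index 3 → [43, -45, -43, 22]
  22 > parent -45 at index 1, swap → [43, 22, -43, -45]
Insert 48:
  append 48 at index 4 → [43, 22, -43, -45, 48]
  48 > parent 22 at index 1, swap → [43, 48, -43, -45, 22]
  48 > parent 43 at index 0, swap → [48, 43, -43, -45, 22]
Insert -42:
  append -42 at index 5 → [48, 43, -43, -45, 22, -42]
  -42 > parent -43 at index 2, swap → [48, 43, -42, -45, 22, -43]
Insert -15:
  append -15 at index 6 → [48, 43, -42, -45, 22, -43, -15]
  -15 > parent -42 at index 2, swap → [48, 43, -15, -45, 22, -43, -42]
Insert -31:
  append -31 at index 7 → [48, 43, -15, -45, 22, -43, -42, -31]
  -31 > parent -45 at index 3, swap → [48, 43, -15, -31, 22, -43, -42, -45]
Insert -9:
  append -9 at index 8 → [48, 43, -15, -31, 22, -43, -42, -45, -9]
  -9 > parent -31 at index 3, swap → [48, 43, -15, -9, 22, -43, -42, -45, -31]
Insert 36:
  append 36 at index 9 → [48, 43, -15, -9, 22, -43, -42, -45, -31, 36]
  36 > parent 22 at index 4, swap → [48, 43, -15, -9, 36, -43, -42, -45, -31, 22]
Insert 44:
  append 44 at index 10 → [48, 43, -15, -9, 36, -43, -42, -45, -31, 22, 44]
  44 > parent 36 at index 4, swap → [48, 43, -15, -9, 44, -43, -42, -45, -31, 22, 36]
  44 > parent 43 at index 1, swap → [48, 44, -15, -9, 43, -43, -42, -45, -31, 22, 36]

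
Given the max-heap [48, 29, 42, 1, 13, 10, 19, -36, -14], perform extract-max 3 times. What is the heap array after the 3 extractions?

[19, 13, 10, 1, -36, -14]

extract-max #1 returns 48:
  remove root 48; move last element -14 to root → [-14, 29, 42, 1, 13, 10, 19, -36]
  -14 vs larger child 42 at index 2, swap → [42, 29, -14, 1, 13, 10, 19, -36]
  -14 vs larger child 19 at index 6, swap → [42, 29, 19, 1, 13, 10, -14, -36]
extract-max #2 returns 42:
  remove root 42; move last element -36 to root → [-36, 29, 19, 1, 13, 10, -14]
  -36 vs larger child 29 at index 1, swap → [29, -36, 19, 1, 13, 10, -14]
  -36 vs larger child 13 at index 4, swap → [29, 13, 19, 1, -36, 10, -14]
extract-max #3 returns 29:
  remove root 29; move last element -14 to root → [-14, 13, 19, 1, -36, 10]
  -14 vs larger child 19 at index 2, swap → [19, 13, -14, 1, -36, 10]
  -14 vs only child 10 at index 5, swap → [19, 13, 10, 1, -36, -14]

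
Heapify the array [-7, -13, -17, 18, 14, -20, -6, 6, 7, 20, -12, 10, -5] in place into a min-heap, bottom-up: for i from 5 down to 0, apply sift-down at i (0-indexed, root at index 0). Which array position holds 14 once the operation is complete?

10

sift down from index 5: already satisfies heap property
sift down from index 4:
  14 vs smaller child -12 at index 10, swap → [-7, -13, -17, 18, -12, -20, -6, 6, 7, 20, 14, 10, -5]
sift down from index 3:
  18 vs smaller child 6 at index 7, swap → [-7, -13, -17, 6, -12, -20, -6, 18, 7, 20, 14, 10, -5]
sift down from index 2:
  -17 vs smaller child -20 at index 5, swap → [-7, -13, -20, 6, -12, -17, -6, 18, 7, 20, 14, 10, -5]
sift down from index 1: already satisfies heap property
sift down from index 0:
  -7 vs smaller child -20 at index 2, swap → [-20, -13, -7, 6, -12, -17, -6, 18, 7, 20, 14, 10, -5]
  -7 vs smaller child -17 at index 5, swap → [-20, -13, -17, 6, -12, -7, -6, 18, 7, 20, 14, 10, -5]
resulting array: [-20, -13, -17, 6, -12, -7, -6, 18, 7, 20, 14, 10, -5]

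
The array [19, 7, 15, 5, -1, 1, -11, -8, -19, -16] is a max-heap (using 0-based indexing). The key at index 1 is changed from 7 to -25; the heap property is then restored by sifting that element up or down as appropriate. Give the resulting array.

set index 1 from 7 to -25 → [19, -25, 15, 5, -1, 1, -11, -8, -19, -16]
-25 vs larger child 5 at index 3, swap → [19, 5, 15, -25, -1, 1, -11, -8, -19, -16]
-25 vs larger child -8 at index 7, swap → [19, 5, 15, -8, -1, 1, -11, -25, -19, -16]

[19, 5, 15, -8, -1, 1, -11, -25, -19, -16]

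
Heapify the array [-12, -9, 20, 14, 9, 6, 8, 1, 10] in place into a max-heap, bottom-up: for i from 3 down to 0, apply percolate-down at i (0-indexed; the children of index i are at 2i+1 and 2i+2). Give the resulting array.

[20, 14, 8, 10, 9, 6, -12, 1, -9]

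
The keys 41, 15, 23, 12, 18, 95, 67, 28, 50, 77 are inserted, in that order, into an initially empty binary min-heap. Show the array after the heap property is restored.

[12, 15, 23, 28, 18, 95, 67, 41, 50, 77]

Insert 41:
  append 41 at index 0 → [41] (no swap needed)
Insert 15:
  append 15 at index 1 → [41, 15]
  15 < parent 41 at index 0, swap → [15, 41]
Insert 23:
  append 23 at index 2 → [15, 41, 23] (no swap needed)
Insert 12:
  append 12 at index 3 → [15, 41, 23, 12]
  12 < parent 41 at index 1, swap → [15, 12, 23, 41]
  12 < parent 15 at index 0, swap → [12, 15, 23, 41]
Insert 18:
  append 18 at index 4 → [12, 15, 23, 41, 18] (no swap needed)
Insert 95:
  append 95 at index 5 → [12, 15, 23, 41, 18, 95] (no swap needed)
Insert 67:
  append 67 at index 6 → [12, 15, 23, 41, 18, 95, 67] (no swap needed)
Insert 28:
  append 28 at index 7 → [12, 15, 23, 41, 18, 95, 67, 28]
  28 < parent 41 at index 3, swap → [12, 15, 23, 28, 18, 95, 67, 41]
Insert 50:
  append 50 at index 8 → [12, 15, 23, 28, 18, 95, 67, 41, 50] (no swap needed)
Insert 77:
  append 77 at index 9 → [12, 15, 23, 28, 18, 95, 67, 41, 50, 77] (no swap needed)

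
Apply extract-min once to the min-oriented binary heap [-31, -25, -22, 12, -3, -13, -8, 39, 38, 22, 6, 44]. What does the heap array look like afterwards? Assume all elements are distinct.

[-25, -3, -22, 12, 6, -13, -8, 39, 38, 22, 44]

remove root -31; move last element 44 to root → [44, -25, -22, 12, -3, -13, -8, 39, 38, 22, 6]
44 vs smaller child -25 at index 1, swap → [-25, 44, -22, 12, -3, -13, -8, 39, 38, 22, 6]
44 vs smaller child -3 at index 4, swap → [-25, -3, -22, 12, 44, -13, -8, 39, 38, 22, 6]
44 vs smaller child 6 at index 10, swap → [-25, -3, -22, 12, 6, -13, -8, 39, 38, 22, 44]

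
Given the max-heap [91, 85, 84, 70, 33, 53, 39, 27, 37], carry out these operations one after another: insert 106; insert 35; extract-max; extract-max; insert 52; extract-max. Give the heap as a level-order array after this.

insert 106:
  append 106 at index 9 → [91, 85, 84, 70, 33, 53, 39, 27, 37, 106]
  106 > parent 33 at index 4, swap → [91, 85, 84, 70, 106, 53, 39, 27, 37, 33]
  106 > parent 85 at index 1, swap → [91, 106, 84, 70, 85, 53, 39, 27, 37, 33]
  106 > parent 91 at index 0, swap → [106, 91, 84, 70, 85, 53, 39, 27, 37, 33]
insert 35:
  append 35 at index 10 → [106, 91, 84, 70, 85, 53, 39, 27, 37, 33, 35] (no swap needed)
extract-max → returns 106:
  remove root 106; move last element 35 to root → [35, 91, 84, 70, 85, 53, 39, 27, 37, 33]
  35 vs larger child 91 at index 1, swap → [91, 35, 84, 70, 85, 53, 39, 27, 37, 33]
  35 vs larger child 85 at index 4, swap → [91, 85, 84, 70, 35, 53, 39, 27, 37, 33]
extract-max → returns 91:
  remove root 91; move last element 33 to root → [33, 85, 84, 70, 35, 53, 39, 27, 37]
  33 vs larger child 85 at index 1, swap → [85, 33, 84, 70, 35, 53, 39, 27, 37]
  33 vs larger child 70 at index 3, swap → [85, 70, 84, 33, 35, 53, 39, 27, 37]
  33 vs larger child 37 at index 8, swap → [85, 70, 84, 37, 35, 53, 39, 27, 33]
insert 52:
  append 52 at index 9 → [85, 70, 84, 37, 35, 53, 39, 27, 33, 52]
  52 > parent 35 at index 4, swap → [85, 70, 84, 37, 52, 53, 39, 27, 33, 35]
extract-max → returns 85:
  remove root 85; move last element 35 to root → [35, 70, 84, 37, 52, 53, 39, 27, 33]
  35 vs larger child 84 at index 2, swap → [84, 70, 35, 37, 52, 53, 39, 27, 33]
  35 vs larger child 53 at index 5, swap → [84, 70, 53, 37, 52, 35, 39, 27, 33]

[84, 70, 53, 37, 52, 35, 39, 27, 33]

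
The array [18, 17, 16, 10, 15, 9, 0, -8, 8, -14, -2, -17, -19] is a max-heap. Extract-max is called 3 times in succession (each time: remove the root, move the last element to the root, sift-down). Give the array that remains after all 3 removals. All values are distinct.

extract-max #1 returns 18:
  remove root 18; move last element -19 to root → [-19, 17, 16, 10, 15, 9, 0, -8, 8, -14, -2, -17]
  -19 vs larger child 17 at index 1, swap → [17, -19, 16, 10, 15, 9, 0, -8, 8, -14, -2, -17]
  -19 vs larger child 15 at index 4, swap → [17, 15, 16, 10, -19, 9, 0, -8, 8, -14, -2, -17]
  -19 vs larger child -2 at index 10, swap → [17, 15, 16, 10, -2, 9, 0, -8, 8, -14, -19, -17]
extract-max #2 returns 17:
  remove root 17; move last element -17 to root → [-17, 15, 16, 10, -2, 9, 0, -8, 8, -14, -19]
  -17 vs larger child 16 at index 2, swap → [16, 15, -17, 10, -2, 9, 0, -8, 8, -14, -19]
  -17 vs larger child 9 at index 5, swap → [16, 15, 9, 10, -2, -17, 0, -8, 8, -14, -19]
extract-max #3 returns 16:
  remove root 16; move last element -19 to root → [-19, 15, 9, 10, -2, -17, 0, -8, 8, -14]
  -19 vs larger child 15 at index 1, swap → [15, -19, 9, 10, -2, -17, 0, -8, 8, -14]
  -19 vs larger child 10 at index 3, swap → [15, 10, 9, -19, -2, -17, 0, -8, 8, -14]
  -19 vs larger child 8 at index 8, swap → [15, 10, 9, 8, -2, -17, 0, -8, -19, -14]

[15, 10, 9, 8, -2, -17, 0, -8, -19, -14]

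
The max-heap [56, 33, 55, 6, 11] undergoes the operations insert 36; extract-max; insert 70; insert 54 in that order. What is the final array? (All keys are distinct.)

[70, 33, 55, 6, 11, 36, 54]

insert 36:
  append 36 at index 5 → [56, 33, 55, 6, 11, 36] (no swap needed)
extract-max → returns 56:
  remove root 56; move last element 36 to root → [36, 33, 55, 6, 11]
  36 vs larger child 55 at index 2, swap → [55, 33, 36, 6, 11]
insert 70:
  append 70 at index 5 → [55, 33, 36, 6, 11, 70]
  70 > parent 36 at index 2, swap → [55, 33, 70, 6, 11, 36]
  70 > parent 55 at index 0, swap → [70, 33, 55, 6, 11, 36]
insert 54:
  append 54 at index 6 → [70, 33, 55, 6, 11, 36, 54] (no swap needed)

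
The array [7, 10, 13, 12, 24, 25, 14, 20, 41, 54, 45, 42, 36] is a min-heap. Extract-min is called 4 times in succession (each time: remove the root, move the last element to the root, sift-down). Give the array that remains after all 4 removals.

extract-min #1 returns 7:
  remove root 7; move last element 36 to root → [36, 10, 13, 12, 24, 25, 14, 20, 41, 54, 45, 42]
  36 vs smaller child 10 at index 1, swap → [10, 36, 13, 12, 24, 25, 14, 20, 41, 54, 45, 42]
  36 vs smaller child 12 at index 3, swap → [10, 12, 13, 36, 24, 25, 14, 20, 41, 54, 45, 42]
  36 vs smaller child 20 at index 7, swap → [10, 12, 13, 20, 24, 25, 14, 36, 41, 54, 45, 42]
extract-min #2 returns 10:
  remove root 10; move last element 42 to root → [42, 12, 13, 20, 24, 25, 14, 36, 41, 54, 45]
  42 vs smaller child 12 at index 1, swap → [12, 42, 13, 20, 24, 25, 14, 36, 41, 54, 45]
  42 vs smaller child 20 at index 3, swap → [12, 20, 13, 42, 24, 25, 14, 36, 41, 54, 45]
  42 vs smaller child 36 at index 7, swap → [12, 20, 13, 36, 24, 25, 14, 42, 41, 54, 45]
extract-min #3 returns 12:
  remove root 12; move last element 45 to root → [45, 20, 13, 36, 24, 25, 14, 42, 41, 54]
  45 vs smaller child 13 at index 2, swap → [13, 20, 45, 36, 24, 25, 14, 42, 41, 54]
  45 vs smaller child 14 at index 6, swap → [13, 20, 14, 36, 24, 25, 45, 42, 41, 54]
extract-min #4 returns 13:
  remove root 13; move last element 54 to root → [54, 20, 14, 36, 24, 25, 45, 42, 41]
  54 vs smaller child 14 at index 2, swap → [14, 20, 54, 36, 24, 25, 45, 42, 41]
  54 vs smaller child 25 at index 5, swap → [14, 20, 25, 36, 24, 54, 45, 42, 41]

[14, 20, 25, 36, 24, 54, 45, 42, 41]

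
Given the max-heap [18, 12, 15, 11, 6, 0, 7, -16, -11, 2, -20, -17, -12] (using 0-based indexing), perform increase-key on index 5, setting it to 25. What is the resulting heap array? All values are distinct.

set index 5 from 0 to 25 → [18, 12, 15, 11, 6, 25, 7, -16, -11, 2, -20, -17, -12]
25 > parent 15 at index 2, swap → [18, 12, 25, 11, 6, 15, 7, -16, -11, 2, -20, -17, -12]
25 > parent 18 at index 0, swap → [25, 12, 18, 11, 6, 15, 7, -16, -11, 2, -20, -17, -12]

[25, 12, 18, 11, 6, 15, 7, -16, -11, 2, -20, -17, -12]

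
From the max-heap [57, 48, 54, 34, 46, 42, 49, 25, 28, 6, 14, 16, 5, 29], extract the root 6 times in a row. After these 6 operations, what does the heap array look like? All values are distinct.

extract-max #1 returns 57:
  remove root 57; move last element 29 to root → [29, 48, 54, 34, 46, 42, 49, 25, 28, 6, 14, 16, 5]
  29 vs larger child 54 at index 2, swap → [54, 48, 29, 34, 46, 42, 49, 25, 28, 6, 14, 16, 5]
  29 vs larger child 49 at index 6, swap → [54, 48, 49, 34, 46, 42, 29, 25, 28, 6, 14, 16, 5]
extract-max #2 returns 54:
  remove root 54; move last element 5 to root → [5, 48, 49, 34, 46, 42, 29, 25, 28, 6, 14, 16]
  5 vs larger child 49 at index 2, swap → [49, 48, 5, 34, 46, 42, 29, 25, 28, 6, 14, 16]
  5 vs larger child 42 at index 5, swap → [49, 48, 42, 34, 46, 5, 29, 25, 28, 6, 14, 16]
  5 vs only child 16 at index 11, swap → [49, 48, 42, 34, 46, 16, 29, 25, 28, 6, 14, 5]
extract-max #3 returns 49:
  remove root 49; move last element 5 to root → [5, 48, 42, 34, 46, 16, 29, 25, 28, 6, 14]
  5 vs larger child 48 at index 1, swap → [48, 5, 42, 34, 46, 16, 29, 25, 28, 6, 14]
  5 vs larger child 46 at index 4, swap → [48, 46, 42, 34, 5, 16, 29, 25, 28, 6, 14]
  5 vs larger child 14 at index 10, swap → [48, 46, 42, 34, 14, 16, 29, 25, 28, 6, 5]
extract-max #4 returns 48:
  remove root 48; move last element 5 to root → [5, 46, 42, 34, 14, 16, 29, 25, 28, 6]
  5 vs larger child 46 at index 1, swap → [46, 5, 42, 34, 14, 16, 29, 25, 28, 6]
  5 vs larger child 34 at index 3, swap → [46, 34, 42, 5, 14, 16, 29, 25, 28, 6]
  5 vs larger child 28 at index 8, swap → [46, 34, 42, 28, 14, 16, 29, 25, 5, 6]
extract-max #5 returns 46:
  remove root 46; move last element 6 to root → [6, 34, 42, 28, 14, 16, 29, 25, 5]
  6 vs larger child 42 at index 2, swap → [42, 34, 6, 28, 14, 16, 29, 25, 5]
  6 vs larger child 29 at index 6, swap → [42, 34, 29, 28, 14, 16, 6, 25, 5]
extract-max #6 returns 42:
  remove root 42; move last element 5 to root → [5, 34, 29, 28, 14, 16, 6, 25]
  5 vs larger child 34 at index 1, swap → [34, 5, 29, 28, 14, 16, 6, 25]
  5 vs larger child 28 at index 3, swap → [34, 28, 29, 5, 14, 16, 6, 25]
  5 vs only child 25 at index 7, swap → [34, 28, 29, 25, 14, 16, 6, 5]

[34, 28, 29, 25, 14, 16, 6, 5]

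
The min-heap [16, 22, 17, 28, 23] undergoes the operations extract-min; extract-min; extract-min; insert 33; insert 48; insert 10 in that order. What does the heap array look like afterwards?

[10, 23, 33, 48, 28]

extract-min → returns 16:
  remove root 16; move last element 23 to root → [23, 22, 17, 28]
  23 vs smaller child 17 at index 2, swap → [17, 22, 23, 28]
extract-min → returns 17:
  remove root 17; move last element 28 to root → [28, 22, 23]
  28 vs smaller child 22 at index 1, swap → [22, 28, 23]
extract-min → returns 22:
  remove root 22; move last element 23 to root → [23, 28] (no swap needed)
insert 33:
  append 33 at index 2 → [23, 28, 33] (no swap needed)
insert 48:
  append 48 at index 3 → [23, 28, 33, 48] (no swap needed)
insert 10:
  append 10 at index 4 → [23, 28, 33, 48, 10]
  10 < parent 28 at index 1, swap → [23, 10, 33, 48, 28]
  10 < parent 23 at index 0, swap → [10, 23, 33, 48, 28]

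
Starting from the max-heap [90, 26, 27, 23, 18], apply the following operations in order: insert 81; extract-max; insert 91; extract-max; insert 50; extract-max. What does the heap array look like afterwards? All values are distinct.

insert 81:
  append 81 at index 5 → [90, 26, 27, 23, 18, 81]
  81 > parent 27 at index 2, swap → [90, 26, 81, 23, 18, 27]
extract-max → returns 90:
  remove root 90; move last element 27 to root → [27, 26, 81, 23, 18]
  27 vs larger child 81 at index 2, swap → [81, 26, 27, 23, 18]
insert 91:
  append 91 at index 5 → [81, 26, 27, 23, 18, 91]
  91 > parent 27 at index 2, swap → [81, 26, 91, 23, 18, 27]
  91 > parent 81 at index 0, swap → [91, 26, 81, 23, 18, 27]
extract-max → returns 91:
  remove root 91; move last element 27 to root → [27, 26, 81, 23, 18]
  27 vs larger child 81 at index 2, swap → [81, 26, 27, 23, 18]
insert 50:
  append 50 at index 5 → [81, 26, 27, 23, 18, 50]
  50 > parent 27 at index 2, swap → [81, 26, 50, 23, 18, 27]
extract-max → returns 81:
  remove root 81; move last element 27 to root → [27, 26, 50, 23, 18]
  27 vs larger child 50 at index 2, swap → [50, 26, 27, 23, 18]

[50, 26, 27, 23, 18]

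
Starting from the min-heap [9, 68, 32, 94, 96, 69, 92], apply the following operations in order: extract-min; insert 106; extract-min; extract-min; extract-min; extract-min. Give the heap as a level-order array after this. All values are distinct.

[94, 106, 96]

extract-min → returns 9:
  remove root 9; move last element 92 to root → [92, 68, 32, 94, 96, 69]
  92 vs smaller child 32 at index 2, swap → [32, 68, 92, 94, 96, 69]
  92 vs only child 69 at index 5, swap → [32, 68, 69, 94, 96, 92]
insert 106:
  append 106 at index 6 → [32, 68, 69, 94, 96, 92, 106] (no swap needed)
extract-min → returns 32:
  remove root 32; move last element 106 to root → [106, 68, 69, 94, 96, 92]
  106 vs smaller child 68 at index 1, swap → [68, 106, 69, 94, 96, 92]
  106 vs smaller child 94 at index 3, swap → [68, 94, 69, 106, 96, 92]
extract-min → returns 68:
  remove root 68; move last element 92 to root → [92, 94, 69, 106, 96]
  92 vs smaller child 69 at index 2, swap → [69, 94, 92, 106, 96]
extract-min → returns 69:
  remove root 69; move last element 96 to root → [96, 94, 92, 106]
  96 vs smaller child 92 at index 2, swap → [92, 94, 96, 106]
extract-min → returns 92:
  remove root 92; move last element 106 to root → [106, 94, 96]
  106 vs smaller child 94 at index 1, swap → [94, 106, 96]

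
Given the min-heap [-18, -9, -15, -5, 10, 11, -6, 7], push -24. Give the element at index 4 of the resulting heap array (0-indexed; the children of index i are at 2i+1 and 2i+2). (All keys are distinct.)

10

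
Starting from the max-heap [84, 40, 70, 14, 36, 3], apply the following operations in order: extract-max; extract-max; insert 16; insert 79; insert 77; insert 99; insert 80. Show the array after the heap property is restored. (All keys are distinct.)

[99, 80, 77, 79, 16, 3, 40, 14, 36]

extract-max → returns 84:
  remove root 84; move last element 3 to root → [3, 40, 70, 14, 36]
  3 vs larger child 70 at index 2, swap → [70, 40, 3, 14, 36]
extract-max → returns 70:
  remove root 70; move last element 36 to root → [36, 40, 3, 14]
  36 vs larger child 40 at index 1, swap → [40, 36, 3, 14]
insert 16:
  append 16 at index 4 → [40, 36, 3, 14, 16] (no swap needed)
insert 79:
  append 79 at index 5 → [40, 36, 3, 14, 16, 79]
  79 > parent 3 at index 2, swap → [40, 36, 79, 14, 16, 3]
  79 > parent 40 at index 0, swap → [79, 36, 40, 14, 16, 3]
insert 77:
  append 77 at index 6 → [79, 36, 40, 14, 16, 3, 77]
  77 > parent 40 at index 2, swap → [79, 36, 77, 14, 16, 3, 40]
insert 99:
  append 99 at index 7 → [79, 36, 77, 14, 16, 3, 40, 99]
  99 > parent 14 at index 3, swap → [79, 36, 77, 99, 16, 3, 40, 14]
  99 > parent 36 at index 1, swap → [79, 99, 77, 36, 16, 3, 40, 14]
  99 > parent 79 at index 0, swap → [99, 79, 77, 36, 16, 3, 40, 14]
insert 80:
  append 80 at index 8 → [99, 79, 77, 36, 16, 3, 40, 14, 80]
  80 > parent 36 at index 3, swap → [99, 79, 77, 80, 16, 3, 40, 14, 36]
  80 > parent 79 at index 1, swap → [99, 80, 77, 79, 16, 3, 40, 14, 36]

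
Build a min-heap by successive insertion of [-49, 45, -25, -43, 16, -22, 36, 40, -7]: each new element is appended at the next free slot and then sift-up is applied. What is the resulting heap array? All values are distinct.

[-49, -43, -25, -7, 16, -22, 36, 45, 40]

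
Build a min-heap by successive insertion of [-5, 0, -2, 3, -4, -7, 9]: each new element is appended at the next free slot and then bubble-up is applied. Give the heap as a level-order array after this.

[-7, -4, -5, 3, 0, -2, 9]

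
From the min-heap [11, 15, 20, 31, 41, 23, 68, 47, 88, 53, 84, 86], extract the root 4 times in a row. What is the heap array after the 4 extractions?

extract-min #1 returns 11:
  remove root 11; move last element 86 to root → [86, 15, 20, 31, 41, 23, 68, 47, 88, 53, 84]
  86 vs smaller child 15 at index 1, swap → [15, 86, 20, 31, 41, 23, 68, 47, 88, 53, 84]
  86 vs smaller child 31 at index 3, swap → [15, 31, 20, 86, 41, 23, 68, 47, 88, 53, 84]
  86 vs smaller child 47 at index 7, swap → [15, 31, 20, 47, 41, 23, 68, 86, 88, 53, 84]
extract-min #2 returns 15:
  remove root 15; move last element 84 to root → [84, 31, 20, 47, 41, 23, 68, 86, 88, 53]
  84 vs smaller child 20 at index 2, swap → [20, 31, 84, 47, 41, 23, 68, 86, 88, 53]
  84 vs smaller child 23 at index 5, swap → [20, 31, 23, 47, 41, 84, 68, 86, 88, 53]
extract-min #3 returns 20:
  remove root 20; move last element 53 to root → [53, 31, 23, 47, 41, 84, 68, 86, 88]
  53 vs smaller child 23 at index 2, swap → [23, 31, 53, 47, 41, 84, 68, 86, 88]
extract-min #4 returns 23:
  remove root 23; move last element 88 to root → [88, 31, 53, 47, 41, 84, 68, 86]
  88 vs smaller child 31 at index 1, swap → [31, 88, 53, 47, 41, 84, 68, 86]
  88 vs smaller child 41 at index 4, swap → [31, 41, 53, 47, 88, 84, 68, 86]

[31, 41, 53, 47, 88, 84, 68, 86]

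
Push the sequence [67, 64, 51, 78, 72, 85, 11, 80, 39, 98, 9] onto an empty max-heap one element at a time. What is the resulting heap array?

[98, 85, 78, 72, 80, 51, 11, 64, 39, 67, 9]

Insert 67:
  append 67 at index 0 → [67] (no swap needed)
Insert 64:
  append 64 at index 1 → [67, 64] (no swap needed)
Insert 51:
  append 51 at index 2 → [67, 64, 51] (no swap needed)
Insert 78:
  append 78 at index 3 → [67, 64, 51, 78]
  78 > parent 64 at index 1, swap → [67, 78, 51, 64]
  78 > parent 67 at index 0, swap → [78, 67, 51, 64]
Insert 72:
  append 72 at index 4 → [78, 67, 51, 64, 72]
  72 > parent 67 at index 1, swap → [78, 72, 51, 64, 67]
Insert 85:
  append 85 at index 5 → [78, 72, 51, 64, 67, 85]
  85 > parent 51 at index 2, swap → [78, 72, 85, 64, 67, 51]
  85 > parent 78 at index 0, swap → [85, 72, 78, 64, 67, 51]
Insert 11:
  append 11 at index 6 → [85, 72, 78, 64, 67, 51, 11] (no swap needed)
Insert 80:
  append 80 at index 7 → [85, 72, 78, 64, 67, 51, 11, 80]
  80 > parent 64 at index 3, swap → [85, 72, 78, 80, 67, 51, 11, 64]
  80 > parent 72 at index 1, swap → [85, 80, 78, 72, 67, 51, 11, 64]
Insert 39:
  append 39 at index 8 → [85, 80, 78, 72, 67, 51, 11, 64, 39] (no swap needed)
Insert 98:
  append 98 at index 9 → [85, 80, 78, 72, 67, 51, 11, 64, 39, 98]
  98 > parent 67 at index 4, swap → [85, 80, 78, 72, 98, 51, 11, 64, 39, 67]
  98 > parent 80 at index 1, swap → [85, 98, 78, 72, 80, 51, 11, 64, 39, 67]
  98 > parent 85 at index 0, swap → [98, 85, 78, 72, 80, 51, 11, 64, 39, 67]
Insert 9:
  append 9 at index 10 → [98, 85, 78, 72, 80, 51, 11, 64, 39, 67, 9] (no swap needed)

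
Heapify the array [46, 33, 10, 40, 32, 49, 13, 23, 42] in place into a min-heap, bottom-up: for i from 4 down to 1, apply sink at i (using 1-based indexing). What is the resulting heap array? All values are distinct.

sift down from index 4:
  40 vs smaller child 23 at index 8, swap → [46, 33, 10, 23, 32, 49, 13, 40, 42]
sift down from index 3: already satisfies heap property
sift down from index 2:
  33 vs smaller child 23 at index 4, swap → [46, 23, 10, 33, 32, 49, 13, 40, 42]
sift down from index 1:
  46 vs smaller child 10 at index 3, swap → [10, 23, 46, 33, 32, 49, 13, 40, 42]
  46 vs smaller child 13 at index 7, swap → [10, 23, 13, 33, 32, 49, 46, 40, 42]

[10, 23, 13, 33, 32, 49, 46, 40, 42]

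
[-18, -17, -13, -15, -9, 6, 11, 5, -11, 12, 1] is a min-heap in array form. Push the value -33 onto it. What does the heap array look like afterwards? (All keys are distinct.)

[-33, -17, -18, -15, -9, -13, 11, 5, -11, 12, 1, 6]

append -33 at index 11 → [-18, -17, -13, -15, -9, 6, 11, 5, -11, 12, 1, -33]
-33 < parent 6 at index 5, swap → [-18, -17, -13, -15, -9, -33, 11, 5, -11, 12, 1, 6]
-33 < parent -13 at index 2, swap → [-18, -17, -33, -15, -9, -13, 11, 5, -11, 12, 1, 6]
-33 < parent -18 at index 0, swap → [-33, -17, -18, -15, -9, -13, 11, 5, -11, 12, 1, 6]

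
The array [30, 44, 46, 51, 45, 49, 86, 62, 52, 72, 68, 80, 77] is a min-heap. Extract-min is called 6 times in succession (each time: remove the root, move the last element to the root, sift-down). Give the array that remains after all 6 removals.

[52, 62, 72, 80, 68, 77, 86]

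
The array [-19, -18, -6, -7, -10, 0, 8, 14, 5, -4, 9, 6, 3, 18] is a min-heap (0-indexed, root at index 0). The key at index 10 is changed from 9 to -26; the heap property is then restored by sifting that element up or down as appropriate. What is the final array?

[-26, -19, -6, -7, -18, 0, 8, 14, 5, -4, -10, 6, 3, 18]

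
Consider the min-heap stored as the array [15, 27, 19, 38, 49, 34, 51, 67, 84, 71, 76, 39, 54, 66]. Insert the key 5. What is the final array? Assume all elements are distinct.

append 5 at index 14 → [15, 27, 19, 38, 49, 34, 51, 67, 84, 71, 76, 39, 54, 66, 5]
5 < parent 51 at index 6, swap → [15, 27, 19, 38, 49, 34, 5, 67, 84, 71, 76, 39, 54, 66, 51]
5 < parent 19 at index 2, swap → [15, 27, 5, 38, 49, 34, 19, 67, 84, 71, 76, 39, 54, 66, 51]
5 < parent 15 at index 0, swap → [5, 27, 15, 38, 49, 34, 19, 67, 84, 71, 76, 39, 54, 66, 51]

[5, 27, 15, 38, 49, 34, 19, 67, 84, 71, 76, 39, 54, 66, 51]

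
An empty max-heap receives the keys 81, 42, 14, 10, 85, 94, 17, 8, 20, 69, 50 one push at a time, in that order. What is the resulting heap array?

Insert 81:
  append 81 at index 0 → [81] (no swap needed)
Insert 42:
  append 42 at index 1 → [81, 42] (no swap needed)
Insert 14:
  append 14 at index 2 → [81, 42, 14] (no swap needed)
Insert 10:
  append 10 at index 3 → [81, 42, 14, 10] (no swap needed)
Insert 85:
  append 85 at index 4 → [81, 42, 14, 10, 85]
  85 > parent 42 at index 1, swap → [81, 85, 14, 10, 42]
  85 > parent 81 at index 0, swap → [85, 81, 14, 10, 42]
Insert 94:
  append 94 at index 5 → [85, 81, 14, 10, 42, 94]
  94 > parent 14 at index 2, swap → [85, 81, 94, 10, 42, 14]
  94 > parent 85 at index 0, swap → [94, 81, 85, 10, 42, 14]
Insert 17:
  append 17 at index 6 → [94, 81, 85, 10, 42, 14, 17] (no swap needed)
Insert 8:
  append 8 at index 7 → [94, 81, 85, 10, 42, 14, 17, 8] (no swap needed)
Insert 20:
  append 20 at index 8 → [94, 81, 85, 10, 42, 14, 17, 8, 20]
  20 > parent 10 at index 3, swap → [94, 81, 85, 20, 42, 14, 17, 8, 10]
Insert 69:
  append 69 at index 9 → [94, 81, 85, 20, 42, 14, 17, 8, 10, 69]
  69 > parent 42 at index 4, swap → [94, 81, 85, 20, 69, 14, 17, 8, 10, 42]
Insert 50:
  append 50 at index 10 → [94, 81, 85, 20, 69, 14, 17, 8, 10, 42, 50] (no swap needed)

[94, 81, 85, 20, 69, 14, 17, 8, 10, 42, 50]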